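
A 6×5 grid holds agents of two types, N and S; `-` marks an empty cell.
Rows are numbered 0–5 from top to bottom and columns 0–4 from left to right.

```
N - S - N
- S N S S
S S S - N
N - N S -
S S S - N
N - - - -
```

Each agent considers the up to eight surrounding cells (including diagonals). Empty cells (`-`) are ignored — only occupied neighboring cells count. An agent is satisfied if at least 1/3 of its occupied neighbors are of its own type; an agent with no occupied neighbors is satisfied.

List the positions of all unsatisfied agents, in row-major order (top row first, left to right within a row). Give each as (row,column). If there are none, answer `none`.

(0,0), (0,4), (1,2), (2,4), (3,0), (3,2), (4,4), (5,0)

Row 0: (0,0)N 0/1 ✗ · (0,2)S 2/3 ✓ · (0,4)N 0/2 ✗
Row 1: (1,1)S 4/6 ✓ · (1,2)N 0/5 ✗ · (1,3)S 3/6 ✓ · (1,4)S 1/3 ✓
Row 2: (2,0)S 2/3 ✓ · (2,1)S 3/6 ✓ · (2,2)S 4/6 ✓ · (2,4)N 0/3 ✗
Row 3: (3,0)N 0/4 ✗ · (3,2)N 0/5 ✗ · (3,3)S 2/5 ✓
Row 4: (4,0)S 1/3 ✓ · (4,1)S 2/5 ✓ · (4,2)S 2/3 ✓ · (4,4)N 0/1 ✗
Row 5: (5,0)N 0/2 ✗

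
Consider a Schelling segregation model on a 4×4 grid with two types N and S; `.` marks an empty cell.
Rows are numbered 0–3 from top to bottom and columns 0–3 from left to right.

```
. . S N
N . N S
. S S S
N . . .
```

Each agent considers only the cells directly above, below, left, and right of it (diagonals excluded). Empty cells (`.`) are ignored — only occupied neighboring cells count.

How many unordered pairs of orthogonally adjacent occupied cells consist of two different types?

Scan each occupied cell's neighbors to the right and below so each pair is counted once.
Row 0: S(0,2)–N(0,3)≠ S(0,2)–N(1,2)≠ N(0,3)–S(1,3)≠  → 3/3 unlike.
Row 1: N(1,2)–S(1,3)≠ N(1,2)–S(2,2)≠ S(1,3)–S(2,3)=  → 2/3 unlike.
Row 2: S(2,1)–S(2,2)= S(2,2)–S(2,3)=  → 0/2 unlike.
Total adjacent occupied pairs: 8; unlike-type pairs: 5.

5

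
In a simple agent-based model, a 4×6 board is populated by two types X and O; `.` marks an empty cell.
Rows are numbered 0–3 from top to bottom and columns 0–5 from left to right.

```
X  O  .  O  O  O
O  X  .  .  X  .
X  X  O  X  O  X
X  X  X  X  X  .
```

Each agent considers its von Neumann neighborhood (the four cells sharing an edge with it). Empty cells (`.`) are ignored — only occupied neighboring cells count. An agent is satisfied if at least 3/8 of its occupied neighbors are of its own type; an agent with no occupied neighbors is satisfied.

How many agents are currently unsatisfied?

(0,0)X 0/2 ✗
(0,1)O 0/2 ✗
(0,3)O 1/1 ✓
(0,4)O 2/3 ✓
(0,5)O 1/1 ✓
(1,0)O 0/3 ✗
(1,1)X 1/3 ✗
(1,4)X 0/2 ✗
(2,0)X 2/3 ✓
(2,1)X 3/4 ✓
(2,2)O 0/3 ✗
(2,3)X 1/3 ✗
(2,4)O 0/4 ✗
(2,5)X 0/1 ✗
(3,0)X 2/2 ✓
(3,1)X 3/3 ✓
(3,2)X 2/3 ✓
(3,3)X 3/3 ✓
(3,4)X 1/2 ✓
Unsatisfied: (0,0), (0,1), (1,0), (1,1), (1,4), (2,2), (2,3), (2,4), (2,5) — 9 in total.

9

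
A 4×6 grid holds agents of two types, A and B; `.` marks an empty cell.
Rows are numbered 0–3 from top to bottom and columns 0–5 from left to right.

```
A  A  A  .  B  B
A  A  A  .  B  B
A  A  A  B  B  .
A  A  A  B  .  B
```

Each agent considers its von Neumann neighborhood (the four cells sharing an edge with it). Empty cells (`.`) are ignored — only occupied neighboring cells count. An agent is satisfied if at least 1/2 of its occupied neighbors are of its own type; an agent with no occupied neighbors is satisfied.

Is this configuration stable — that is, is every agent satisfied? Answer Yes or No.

(0,0)A 2/2 satisfied
(0,1)A 3/3 satisfied
(0,2)A 2/2 satisfied
(0,4)B 2/2 satisfied
(0,5)B 2/2 satisfied
(1,0)A 3/3 satisfied
(1,1)A 4/4 satisfied
(1,2)A 3/3 satisfied
(1,4)B 3/3 satisfied
(1,5)B 2/2 satisfied
(2,0)A 3/3 satisfied
(2,1)A 4/4 satisfied
(2,2)A 3/4 satisfied
(2,3)B 2/3 satisfied
(2,4)B 2/2 satisfied
(3,0)A 2/2 satisfied
(3,1)A 3/3 satisfied
(3,2)A 2/3 satisfied
(3,3)B 1/2 satisfied
(3,5)B 0/0 satisfied
All meet the threshold, so the configuration is stable.

Yes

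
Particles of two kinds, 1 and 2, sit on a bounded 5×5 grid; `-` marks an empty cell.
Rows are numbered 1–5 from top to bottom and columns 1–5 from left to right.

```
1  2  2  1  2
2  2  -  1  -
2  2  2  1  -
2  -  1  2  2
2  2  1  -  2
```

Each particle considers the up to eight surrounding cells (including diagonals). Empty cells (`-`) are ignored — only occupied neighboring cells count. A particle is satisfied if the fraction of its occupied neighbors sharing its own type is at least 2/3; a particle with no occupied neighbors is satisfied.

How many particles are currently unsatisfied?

11

Row 1: (1,1)1 0/3 not · (1,2)2 3/4 satisfied · (1,3)2 2/4 not · (1,4)1 1/3 not · (1,5)2 0/2 not
Row 2: (2,1)2 4/5 satisfied · (2,2)2 6/7 satisfied · (2,4)1 2/5 not
Row 3: (3,1)2 4/4 satisfied · (3,2)2 5/6 satisfied · (3,3)2 3/6 not · (3,4)1 2/5 not
Row 4: (4,1)2 4/4 satisfied · (4,3)1 2/6 not · (4,4)2 3/6 not · (4,5)2 2/3 satisfied
Row 5: (5,1)2 2/2 satisfied · (5,2)2 2/4 not · (5,3)1 1/3 not · (5,5)2 2/2 satisfied
Unsatisfied: (1,1), (1,3), (1,4), (1,5), (2,4), (3,3), (3,4), (4,3), (4,4), (5,2), (5,3) — 11 in total.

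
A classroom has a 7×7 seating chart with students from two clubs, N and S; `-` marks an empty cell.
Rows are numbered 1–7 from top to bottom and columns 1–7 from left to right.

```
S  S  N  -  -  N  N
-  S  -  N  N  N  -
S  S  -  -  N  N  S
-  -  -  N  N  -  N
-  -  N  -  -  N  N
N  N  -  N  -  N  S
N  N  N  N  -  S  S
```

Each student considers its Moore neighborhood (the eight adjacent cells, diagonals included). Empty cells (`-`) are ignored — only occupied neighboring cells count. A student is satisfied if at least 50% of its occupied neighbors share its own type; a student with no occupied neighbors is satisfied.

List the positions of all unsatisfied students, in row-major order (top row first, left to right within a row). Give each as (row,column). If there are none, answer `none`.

(1,3), (3,7), (6,6), (6,7)

(1,1)S 2/2 ✓
(1,2)S 2/3 ✓
(1,3)N 1/3 ✗
(1,6)N 3/3 ✓
(1,7)N 2/2 ✓
(2,2)S 4/5 ✓
(2,4)N 3/3 ✓
(2,5)N 5/5 ✓
(2,6)N 5/6 ✓
(3,1)S 2/2 ✓
(3,2)S 2/2 ✓
(3,5)N 6/6 ✓
(3,6)N 5/6 ✓
(3,7)S 0/3 ✗
(4,4)N 3/3 ✓
(4,5)N 4/4 ✓
(4,7)N 3/4 ✓
(5,3)N 3/3 ✓
(5,6)N 4/5 ✓
(5,7)N 3/4 ✓
(6,1)N 3/3 ✓
(6,2)N 5/5 ✓
(6,4)N 3/3 ✓
(6,6)N 2/5 ✗
(6,7)S 2/5 ✗
(7,1)N 3/3 ✓
(7,2)N 4/4 ✓
(7,3)N 4/4 ✓
(7,4)N 2/2 ✓
(7,6)S 2/3 ✓
(7,7)S 2/3 ✓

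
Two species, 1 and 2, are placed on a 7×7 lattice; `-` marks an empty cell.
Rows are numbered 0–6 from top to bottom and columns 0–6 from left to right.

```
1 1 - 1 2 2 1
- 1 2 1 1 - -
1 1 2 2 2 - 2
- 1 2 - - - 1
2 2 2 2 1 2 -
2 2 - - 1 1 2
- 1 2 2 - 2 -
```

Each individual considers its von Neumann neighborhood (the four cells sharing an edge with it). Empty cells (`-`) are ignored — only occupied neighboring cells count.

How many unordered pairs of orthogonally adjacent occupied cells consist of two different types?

Scan each occupied cell's neighbors to the right and below so each pair is counted once.
From row 0: 3 unlike of 7 pairs (running 3/7).
From row 1: 4 unlike of 7 pairs (running 7/14).
From row 2: 2 unlike of 7 pairs (running 9/21).
From row 3: 2 unlike of 3 pairs (running 11/24).
From row 4: 3 unlike of 9 pairs (running 14/33).
From row 5: 3 unlike of 5 pairs (running 17/38).
From row 6: 1 unlike of 2 pairs (running 18/40).
Total adjacent occupied pairs: 40; unlike-type pairs: 18.

18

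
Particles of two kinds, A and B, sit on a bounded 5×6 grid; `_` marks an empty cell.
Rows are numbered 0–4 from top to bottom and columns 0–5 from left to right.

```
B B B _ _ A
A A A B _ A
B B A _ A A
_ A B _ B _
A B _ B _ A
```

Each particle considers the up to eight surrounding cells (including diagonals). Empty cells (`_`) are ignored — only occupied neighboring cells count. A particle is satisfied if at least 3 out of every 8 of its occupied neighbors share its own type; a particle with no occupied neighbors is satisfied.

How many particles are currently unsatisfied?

10

(0,0)B 1/3 unhappy
(0,1)B 2/5 ok
(0,2)B 2/4 ok
(0,5)A 1/1 ok
(1,0)A 1/5 unhappy
(1,1)A 3/8 ok
(1,2)A 2/6 unhappy
(1,3)B 1/4 unhappy
(1,5)A 3/3 ok
(2,0)B 1/4 unhappy
(2,1)B 2/7 unhappy
(2,2)A 3/6 ok
(2,4)A 2/4 ok
(2,5)A 2/3 ok
(3,1)A 2/6 unhappy
(3,2)B 3/5 ok
(3,4)B 1/4 unhappy
(4,0)A 1/2 ok
(4,1)B 1/3 unhappy
(4,3)B 2/2 ok
(4,5)A 0/1 unhappy
Unsatisfied: (0,0), (1,0), (1,2), (1,3), (2,0), (2,1), (3,1), (3,4), (4,1), (4,5) — 10 in total.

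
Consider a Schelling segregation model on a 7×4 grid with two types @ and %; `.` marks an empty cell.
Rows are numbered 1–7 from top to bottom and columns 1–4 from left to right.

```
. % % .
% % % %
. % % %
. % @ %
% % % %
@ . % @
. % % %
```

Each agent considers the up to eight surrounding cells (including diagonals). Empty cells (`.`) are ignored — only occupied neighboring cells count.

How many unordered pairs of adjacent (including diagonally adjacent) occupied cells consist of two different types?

Scan each occupied cell's neighbors to the right and below (and the two forward diagonals) so each pair is counted once.
From row 1: 0 unlike of 7 pairs (running 0/7).
From row 2: 0 unlike of 11 pairs (running 0/18).
From row 3: 3 unlike of 9 pairs (running 3/27).
From row 4: 5 unlike of 10 pairs (running 8/37).
From row 5: 4 unlike of 10 pairs (running 12/47).
From row 6: 4 unlike of 7 pairs (running 16/54).
From row 7: 0 unlike of 2 pairs (running 16/56).
Total adjacent occupied pairs: 56; unlike-type pairs: 16.

16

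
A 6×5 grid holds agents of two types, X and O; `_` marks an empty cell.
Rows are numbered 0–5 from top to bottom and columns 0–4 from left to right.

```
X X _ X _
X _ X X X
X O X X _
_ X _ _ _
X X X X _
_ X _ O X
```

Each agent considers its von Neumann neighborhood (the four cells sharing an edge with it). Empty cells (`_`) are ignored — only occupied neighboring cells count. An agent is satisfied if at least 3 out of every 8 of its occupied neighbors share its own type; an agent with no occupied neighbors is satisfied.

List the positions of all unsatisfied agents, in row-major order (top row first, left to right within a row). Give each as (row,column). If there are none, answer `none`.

(2,1), (5,3), (5,4)

(0,0)X 2/2 ok
(0,1)X 1/1 ok
(0,3)X 1/1 ok
(1,0)X 2/2 ok
(1,2)X 2/2 ok
(1,3)X 4/4 ok
(1,4)X 1/1 ok
(2,0)X 1/2 ok
(2,1)O 0/3 unhappy
(2,2)X 2/3 ok
(2,3)X 2/2 ok
(3,1)X 1/2 ok
(4,0)X 1/1 ok
(4,1)X 4/4 ok
(4,2)X 2/2 ok
(4,3)X 1/2 ok
(5,1)X 1/1 ok
(5,3)O 0/2 unhappy
(5,4)X 0/1 unhappy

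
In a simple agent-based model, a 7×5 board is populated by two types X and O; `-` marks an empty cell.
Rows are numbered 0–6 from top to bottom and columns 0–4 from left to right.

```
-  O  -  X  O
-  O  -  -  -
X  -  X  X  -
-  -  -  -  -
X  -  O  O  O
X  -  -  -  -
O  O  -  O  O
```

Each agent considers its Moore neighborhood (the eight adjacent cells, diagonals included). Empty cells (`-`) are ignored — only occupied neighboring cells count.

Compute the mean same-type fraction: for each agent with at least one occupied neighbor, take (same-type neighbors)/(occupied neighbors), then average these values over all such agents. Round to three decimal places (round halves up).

(0,1)O 1/1
(0,3)X 0/1
(0,4)O 0/1
(1,1)O 1/3
(2,0)X 0/1
(2,2)X 1/2
(2,3)X 1/1
(4,0)X 1/1
(4,2)O 1/1
(4,3)O 2/2
(4,4)O 1/1
(5,0)X 1/3
(6,0)O 1/2
(6,1)O 1/2
(6,3)O 1/1
(6,4)O 1/1
Sum over 16 agents: 1/1 + 0/1 + 0/1 + 1/3 + 0/1 + 1/2 + 1/1 + 1/1 + 1/1 + 2/2 + 1/1 + 1/3 + 1/2 + 1/2 + 1/1 + 1/1 = 61/6; mean = 61/6 ÷ 16 = 61/96 = 0.635416… → 0.635.

0.635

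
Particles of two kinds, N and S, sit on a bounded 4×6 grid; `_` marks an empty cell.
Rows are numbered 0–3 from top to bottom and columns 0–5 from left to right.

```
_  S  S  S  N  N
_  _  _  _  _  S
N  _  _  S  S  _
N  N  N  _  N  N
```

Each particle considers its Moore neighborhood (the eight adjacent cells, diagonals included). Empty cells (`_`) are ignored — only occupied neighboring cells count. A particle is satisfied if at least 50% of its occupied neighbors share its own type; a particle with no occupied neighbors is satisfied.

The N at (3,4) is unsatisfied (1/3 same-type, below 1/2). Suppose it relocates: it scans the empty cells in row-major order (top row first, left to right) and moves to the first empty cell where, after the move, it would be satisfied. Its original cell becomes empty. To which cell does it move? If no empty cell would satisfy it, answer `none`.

(1,0)

Vacating (3,4). Empty cells in order:
  (0,0): 0/1 same-type → still unsatisfied.
  (1,0): 1/2 same-type → satisfied — stop here.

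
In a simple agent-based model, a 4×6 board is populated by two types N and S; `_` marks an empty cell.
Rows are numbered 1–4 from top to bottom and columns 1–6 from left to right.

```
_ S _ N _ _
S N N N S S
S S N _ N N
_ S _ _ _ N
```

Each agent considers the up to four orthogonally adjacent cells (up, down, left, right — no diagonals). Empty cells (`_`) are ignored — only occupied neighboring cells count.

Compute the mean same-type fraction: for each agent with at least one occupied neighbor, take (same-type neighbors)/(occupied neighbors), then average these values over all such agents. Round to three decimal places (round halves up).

(1,2)S 0/1
(1,4)N 1/1
(2,1)S 1/2
(2,2)N 1/4
(2,3)N 3/3
(2,4)N 2/3
(2,5)S 1/3
(2,6)S 1/2
(3,1)S 2/2
(3,2)S 2/4
(3,3)N 1/2
(3,5)N 1/2
(3,6)N 2/3
(4,2)S 1/1
(4,6)N 1/1
Sum over 15 agents: 0/1 + 1/1 + 1/2 + 1/4 + 3/3 + 2/3 + 1/3 + 1/2 + 2/2 + 2/4 + 1/2 + 1/2 + 2/3 + 1/1 + 1/1 = 113/12; mean = 113/12 ÷ 15 = 113/180 = 0.627777… → 0.628.

0.628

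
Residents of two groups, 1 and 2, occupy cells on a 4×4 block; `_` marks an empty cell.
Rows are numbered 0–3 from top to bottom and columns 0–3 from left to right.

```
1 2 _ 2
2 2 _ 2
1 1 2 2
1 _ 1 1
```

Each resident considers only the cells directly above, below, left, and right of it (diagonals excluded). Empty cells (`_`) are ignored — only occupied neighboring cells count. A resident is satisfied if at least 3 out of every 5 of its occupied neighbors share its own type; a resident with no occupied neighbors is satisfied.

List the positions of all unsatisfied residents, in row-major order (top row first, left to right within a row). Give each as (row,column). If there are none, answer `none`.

(0,0), (0,1), (1,0), (2,1), (2,2), (3,2), (3,3)

Row 0: (0,0)1 0/2 ✗ · (0,1)2 1/2 ✗ · (0,3)2 1/1 ✓
Row 1: (1,0)2 1/3 ✗ · (1,1)2 2/3 ✓ · (1,3)2 2/2 ✓
Row 2: (2,0)1 2/3 ✓ · (2,1)1 1/3 ✗ · (2,2)2 1/3 ✗ · (2,3)2 2/3 ✓
Row 3: (3,0)1 1/1 ✓ · (3,2)1 1/2 ✗ · (3,3)1 1/2 ✗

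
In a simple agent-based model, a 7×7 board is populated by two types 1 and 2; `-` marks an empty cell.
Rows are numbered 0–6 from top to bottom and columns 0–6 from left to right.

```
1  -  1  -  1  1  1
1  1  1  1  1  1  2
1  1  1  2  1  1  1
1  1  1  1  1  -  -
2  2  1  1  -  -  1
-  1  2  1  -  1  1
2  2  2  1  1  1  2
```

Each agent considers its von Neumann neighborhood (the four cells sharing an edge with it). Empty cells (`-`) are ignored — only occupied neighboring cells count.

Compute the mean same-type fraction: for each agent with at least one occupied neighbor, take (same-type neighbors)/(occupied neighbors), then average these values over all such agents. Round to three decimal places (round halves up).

(0,0)1 1/1
(0,2)1 1/1
(0,4)1 2/2
(0,5)1 3/3
(0,6)1 1/2
(1,0)1 3/3
(1,1)1 3/3
(1,2)1 4/4
(1,3)1 2/3
(1,4)1 4/4
(1,5)1 3/4
(1,6)2 0/3
(2,0)1 3/3
(2,1)1 4/4
(2,2)1 3/4
(2,3)2 0/4
(2,4)1 3/4
(2,5)1 3/3
(2,6)1 1/2
(3,0)1 2/3
(3,1)1 3/4
(3,2)1 4/4
(3,3)1 3/4
(3,4)1 2/2
(4,0)2 1/2
(4,1)2 1/4
(4,2)1 2/4
(4,3)1 3/3
(4,6)1 1/1
(5,1)1 0/3
(5,2)2 1/4
(5,3)1 2/3
(5,5)1 2/2
(5,6)1 2/3
(6,0)2 1/1
(6,1)2 2/3
(6,2)2 2/3
(6,3)1 2/3
(6,4)1 2/2
(6,5)1 2/3
(6,6)2 0/2
Sum over 41 agents: 1/1 + 1/1 + 2/2 + 3/3 + 1/2 + 3/3 + 3/3 + 4/4 + 2/3 + 4/4 + 3/4 + 0/3 + 3/3 + 4/4 + 3/4 + 0/4 + 3/4 + 3/3 + 1/2 + 2/3 + 3/4 + 4/4 + 3/4 + 2/2 + 1/2 + 1/4 + 2/4 + 3/3 + 1/1 + 0/3 + 1/4 + 2/3 + 2/2 + 2/3 + 1/1 + 2/3 + 2/3 + 2/3 + 2/2 + 2/3 + 0/2 = 355/12; mean = 355/12 ÷ 41 = 355/492 = 0.721544… → 0.722.

0.722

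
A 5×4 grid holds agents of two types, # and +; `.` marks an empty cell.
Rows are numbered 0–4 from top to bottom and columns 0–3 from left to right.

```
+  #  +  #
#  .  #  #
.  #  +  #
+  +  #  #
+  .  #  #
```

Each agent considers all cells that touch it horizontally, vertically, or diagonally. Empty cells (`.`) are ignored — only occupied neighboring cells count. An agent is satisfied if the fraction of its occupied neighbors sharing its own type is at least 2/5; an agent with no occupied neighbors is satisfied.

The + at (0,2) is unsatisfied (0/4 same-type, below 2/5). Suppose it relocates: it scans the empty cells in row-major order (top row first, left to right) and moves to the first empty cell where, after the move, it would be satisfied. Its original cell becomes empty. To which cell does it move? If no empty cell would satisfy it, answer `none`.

(2,0)

Vacating (0,2). Empty cells in order:
  (1,1): 2/6 same-type → still unsatisfied.
  (2,0): 2/4 same-type → satisfied — stop here.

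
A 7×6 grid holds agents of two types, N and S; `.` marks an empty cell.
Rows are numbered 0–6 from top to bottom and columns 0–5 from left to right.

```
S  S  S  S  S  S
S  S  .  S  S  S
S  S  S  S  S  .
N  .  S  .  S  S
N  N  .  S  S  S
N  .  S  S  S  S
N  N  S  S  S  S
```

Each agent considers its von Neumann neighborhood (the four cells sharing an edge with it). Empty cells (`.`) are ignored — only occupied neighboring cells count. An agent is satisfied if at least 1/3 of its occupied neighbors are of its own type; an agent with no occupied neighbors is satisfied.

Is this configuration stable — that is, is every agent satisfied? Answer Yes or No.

Row 0: (0,0)S 2/2 ✓ · (0,1)S 3/3 ✓ · (0,2)S 2/2 ✓ · (0,3)S 3/3 ✓ · (0,4)S 3/3 ✓ · (0,5)S 2/2 ✓
Row 1: (1,0)S 3/3 ✓ · (1,1)S 3/3 ✓ · (1,3)S 3/3 ✓ · (1,4)S 4/4 ✓ · (1,5)S 2/2 ✓
Row 2: (2,0)S 2/3 ✓ · (2,1)S 3/3 ✓ · (2,2)S 3/3 ✓ · (2,3)S 3/3 ✓ · (2,4)S 3/3 ✓
Row 3: (3,0)N 1/2 ✓ · (3,2)S 1/1 ✓ · (3,4)S 3/3 ✓ · (3,5)S 2/2 ✓
Row 4: (4,0)N 3/3 ✓ · (4,1)N 1/1 ✓ · (4,3)S 2/2 ✓ · (4,4)S 4/4 ✓ · (4,5)S 3/3 ✓
Row 5: (5,0)N 2/2 ✓ · (5,2)S 2/2 ✓ · (5,3)S 4/4 ✓ · (5,4)S 4/4 ✓ · (5,5)S 3/3 ✓
Row 6: (6,0)N 2/2 ✓ · (6,1)N 1/2 ✓ · (6,2)S 2/3 ✓ · (6,3)S 3/3 ✓ · (6,4)S 3/3 ✓ · (6,5)S 2/2 ✓
All meet the threshold, so the configuration is stable.

Yes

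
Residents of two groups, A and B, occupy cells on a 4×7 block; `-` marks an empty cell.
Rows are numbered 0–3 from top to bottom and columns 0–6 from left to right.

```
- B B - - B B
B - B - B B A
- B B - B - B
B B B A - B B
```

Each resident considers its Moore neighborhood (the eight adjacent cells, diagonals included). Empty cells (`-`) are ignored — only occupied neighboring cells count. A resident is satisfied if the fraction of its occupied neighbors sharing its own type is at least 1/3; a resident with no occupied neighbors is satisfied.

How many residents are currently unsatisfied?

(0,1)B 3/3 ok
(0,2)B 2/2 ok
(0,5)B 3/4 ok
(0,6)B 2/3 ok
(1,0)B 2/2 ok
(1,2)B 4/4 ok
(1,4)B 3/3 ok
(1,5)B 5/6 ok
(1,6)A 0/4 unhappy
(2,1)B 6/6 ok
(2,2)B 4/5 ok
(2,4)B 3/4 ok
(2,6)B 3/4 ok
(3,0)B 2/2 ok
(3,1)B 4/4 ok
(3,2)B 3/4 ok
(3,3)A 0/3 unhappy
(3,5)B 3/3 ok
(3,6)B 2/2 ok
Unsatisfied: (1,6), (3,3) — 2 in total.

2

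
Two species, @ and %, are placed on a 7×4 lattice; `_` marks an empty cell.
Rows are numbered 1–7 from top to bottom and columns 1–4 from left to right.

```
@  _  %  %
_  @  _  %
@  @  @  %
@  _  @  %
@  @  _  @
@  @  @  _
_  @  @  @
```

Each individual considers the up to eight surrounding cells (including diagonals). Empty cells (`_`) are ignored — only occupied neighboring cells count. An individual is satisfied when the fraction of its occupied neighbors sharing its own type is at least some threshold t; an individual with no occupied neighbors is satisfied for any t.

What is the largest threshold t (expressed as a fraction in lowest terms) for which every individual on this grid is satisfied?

1/4

Row 1: (1,1)@ 1/1 · (1,3)% 2/3 · (1,4)% 2/2
Row 2: (2,2)@ 4/5 · (2,4)% 3/4
Row 3: (3,1)@ 3/3 · (3,2)@ 5/5 · (3,3)@ 3/6 · (3,4)% 2/4
Row 4: (4,1)@ 4/4 · (4,3)@ 4/6 · (4,4)% 1/4
Row 5: (5,1)@ 4/4 · (5,2)@ 6/6 · (5,4)@ 2/3
Row 6: (6,1)@ 4/4 · (6,2)@ 6/6 · (6,3)@ 6/6
Row 7: (7,2)@ 4/4 · (7,3)@ 4/4 · (7,4)@ 2/2
The smallest same-type fraction is 1/4 at (4,4), which reduces to 1/4. Any threshold above that leaves this individual unsatisfied.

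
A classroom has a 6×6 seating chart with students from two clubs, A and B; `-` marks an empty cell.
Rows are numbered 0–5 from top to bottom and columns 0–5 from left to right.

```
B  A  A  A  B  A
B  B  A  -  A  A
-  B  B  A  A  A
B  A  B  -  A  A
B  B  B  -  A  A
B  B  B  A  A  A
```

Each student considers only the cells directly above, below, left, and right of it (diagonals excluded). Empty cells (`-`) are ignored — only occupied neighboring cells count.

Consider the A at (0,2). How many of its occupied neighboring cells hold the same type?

3

Occupied neighbors of (0,2): (1,2)=A, (0,1)=A, (0,3)=A.
Same type (A): 3 of 3.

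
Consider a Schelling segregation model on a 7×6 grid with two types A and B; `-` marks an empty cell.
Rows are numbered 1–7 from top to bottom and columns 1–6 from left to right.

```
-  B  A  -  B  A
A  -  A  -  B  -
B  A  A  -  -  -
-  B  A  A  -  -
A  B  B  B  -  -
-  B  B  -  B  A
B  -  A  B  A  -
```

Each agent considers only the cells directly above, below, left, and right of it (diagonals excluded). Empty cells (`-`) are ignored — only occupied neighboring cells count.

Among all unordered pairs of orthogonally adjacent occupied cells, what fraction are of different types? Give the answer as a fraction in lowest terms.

Scan each occupied cell's neighbors to the right and below so each pair is counted once.
From row 1: 2 unlike of 4 pairs (running 2/4).
From row 2: 1 unlike of 2 pairs (running 3/6).
From row 3: 2 unlike of 4 pairs (running 5/10).
From row 4: 3 unlike of 5 pairs (running 8/15).
From row 5: 1 unlike of 5 pairs (running 9/20).
From row 6: 3 unlike of 4 pairs (running 12/24).
From row 7: 2 unlike of 2 pairs (running 14/26).
Total adjacent occupied pairs: 26; unlike-type pairs: 14.
14/26 reduces to 7/13.

7/13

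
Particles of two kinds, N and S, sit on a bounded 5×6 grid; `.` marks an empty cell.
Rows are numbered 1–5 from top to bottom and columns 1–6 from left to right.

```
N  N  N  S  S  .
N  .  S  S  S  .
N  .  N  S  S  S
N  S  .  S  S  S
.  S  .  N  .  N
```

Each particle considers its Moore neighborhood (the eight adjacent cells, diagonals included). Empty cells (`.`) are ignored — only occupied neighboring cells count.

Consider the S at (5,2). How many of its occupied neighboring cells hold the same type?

1

Occupied neighbors of (5,2): (4,1)=N, (4,2)=S.
Same type (S): 1 of 2.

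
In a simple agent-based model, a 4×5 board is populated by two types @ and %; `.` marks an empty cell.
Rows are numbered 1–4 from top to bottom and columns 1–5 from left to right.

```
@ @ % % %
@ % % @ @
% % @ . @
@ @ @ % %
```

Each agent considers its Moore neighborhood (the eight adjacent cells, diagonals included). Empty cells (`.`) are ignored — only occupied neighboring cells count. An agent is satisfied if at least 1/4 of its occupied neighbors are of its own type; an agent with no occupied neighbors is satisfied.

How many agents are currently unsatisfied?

0

Row 1: (1,1)@ 2/3 ✓ · (1,2)@ 2/5 ✓ · (1,3)% 3/5 ✓ · (1,4)% 3/5 ✓ · (1,5)% 1/3 ✓
Row 2: (2,1)@ 2/5 ✓ · (2,2)% 4/8 ✓ · (2,3)% 4/7 ✓ · (2,4)@ 3/7 ✓ · (2,5)@ 2/4 ✓
Row 3: (3,1)% 2/5 ✓ · (3,2)% 3/8 ✓ · (3,3)@ 3/7 ✓ · (3,5)@ 2/4 ✓
Row 4: (4,1)@ 1/3 ✓ · (4,2)@ 3/5 ✓ · (4,3)@ 2/4 ✓ · (4,4)% 1/4 ✓ · (4,5)% 1/2 ✓
Every one meets the threshold.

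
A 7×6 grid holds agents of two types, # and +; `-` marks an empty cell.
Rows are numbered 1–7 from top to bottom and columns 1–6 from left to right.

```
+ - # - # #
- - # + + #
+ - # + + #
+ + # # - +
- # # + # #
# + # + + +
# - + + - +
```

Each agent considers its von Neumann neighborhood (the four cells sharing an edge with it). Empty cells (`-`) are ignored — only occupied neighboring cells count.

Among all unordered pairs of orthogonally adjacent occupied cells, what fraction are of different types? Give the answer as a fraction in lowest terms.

Scan each occupied cell's neighbors to the right and below so each pair is counted once.
From row 1: 1 unlike of 4 pairs (running 1/4).
From row 2: 2 unlike of 7 pairs (running 3/11).
From row 3: 4 unlike of 7 pairs (running 7/18).
From row 4: 4 unlike of 7 pairs (running 11/25).
From row 5: 5 unlike of 9 pairs (running 16/34).
From row 6: 4 unlike of 9 pairs (running 20/43).
From row 7: 0 unlike of 1 pairs (running 20/44).
Total adjacent occupied pairs: 44; unlike-type pairs: 20.
20/44 reduces to 5/11.

5/11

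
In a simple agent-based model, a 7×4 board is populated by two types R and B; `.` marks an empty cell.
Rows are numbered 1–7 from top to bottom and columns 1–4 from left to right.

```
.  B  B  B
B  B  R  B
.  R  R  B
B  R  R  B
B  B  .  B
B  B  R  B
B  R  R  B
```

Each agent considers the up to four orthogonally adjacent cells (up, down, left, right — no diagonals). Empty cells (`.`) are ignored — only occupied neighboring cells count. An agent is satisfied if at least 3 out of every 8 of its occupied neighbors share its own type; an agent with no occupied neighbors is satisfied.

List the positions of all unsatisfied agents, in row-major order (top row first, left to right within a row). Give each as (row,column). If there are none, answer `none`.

Row 1: (1,2)B 2/2 ✓ · (1,3)B 2/3 ✓ · (1,4)B 2/2 ✓
Row 2: (2,1)B 1/1 ✓ · (2,2)B 2/4 ✓ · (2,3)R 1/4 ✗ · (2,4)B 2/3 ✓
Row 3: (3,2)R 2/3 ✓ · (3,3)R 3/4 ✓ · (3,4)B 2/3 ✓
Row 4: (4,1)B 1/2 ✓ · (4,2)R 2/4 ✓ · (4,3)R 2/3 ✓ · (4,4)B 2/3 ✓
Row 5: (5,1)B 3/3 ✓ · (5,2)B 2/3 ✓ · (5,4)B 2/2 ✓
Row 6: (6,1)B 3/3 ✓ · (6,2)B 2/4 ✓ · (6,3)R 1/3 ✗ · (6,4)B 2/3 ✓
Row 7: (7,1)B 1/2 ✓ · (7,2)R 1/3 ✗ · (7,3)R 2/3 ✓ · (7,4)B 1/2 ✓

(2,3), (6,3), (7,2)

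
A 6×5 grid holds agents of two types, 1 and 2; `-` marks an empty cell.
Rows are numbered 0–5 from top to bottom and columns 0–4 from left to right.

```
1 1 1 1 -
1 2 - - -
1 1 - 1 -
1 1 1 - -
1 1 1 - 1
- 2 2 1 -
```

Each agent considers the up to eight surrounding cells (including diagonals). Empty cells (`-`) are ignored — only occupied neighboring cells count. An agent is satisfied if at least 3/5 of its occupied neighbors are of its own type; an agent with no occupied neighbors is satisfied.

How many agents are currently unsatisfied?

Row 0: (0,0)1 2/3 ok · (0,1)1 3/4 ok · (0,2)1 2/3 ok · (0,3)1 1/1 ok
Row 1: (1,0)1 4/5 ok · (1,1)2 0/6 unhappy
Row 2: (2,0)1 4/5 ok · (2,1)1 5/6 ok · (2,3)1 1/1 ok
Row 3: (3,0)1 5/5 ok · (3,1)1 7/7 ok · (3,2)1 5/5 ok
Row 4: (4,0)1 3/4 ok · (4,1)1 5/7 ok · (4,2)1 4/6 ok · (4,4)1 1/1 ok
Row 5: (5,1)2 1/4 unhappy · (5,2)2 1/4 unhappy · (5,3)1 2/3 ok
Unsatisfied: (1,1), (5,1), (5,2) — 3 in total.

3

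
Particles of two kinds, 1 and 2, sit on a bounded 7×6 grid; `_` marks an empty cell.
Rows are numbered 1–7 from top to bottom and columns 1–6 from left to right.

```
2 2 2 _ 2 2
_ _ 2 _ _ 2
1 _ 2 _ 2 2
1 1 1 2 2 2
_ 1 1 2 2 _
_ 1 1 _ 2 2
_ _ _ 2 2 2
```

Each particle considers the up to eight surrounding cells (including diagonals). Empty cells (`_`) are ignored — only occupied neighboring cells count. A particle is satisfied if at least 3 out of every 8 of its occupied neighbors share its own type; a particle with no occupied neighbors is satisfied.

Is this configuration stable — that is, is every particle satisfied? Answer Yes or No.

Yes

Row 1: (1,1)2 1/1 satisfied · (1,2)2 3/3 satisfied · (1,3)2 2/2 satisfied · (1,5)2 2/2 satisfied · (1,6)2 2/2 satisfied
Row 2: (2,3)2 3/3 satisfied · (2,6)2 4/4 satisfied
Row 3: (3,1)1 2/2 satisfied · (3,3)2 2/4 satisfied · (3,5)2 5/5 satisfied · (3,6)2 4/4 satisfied
Row 4: (4,1)1 3/3 satisfied · (4,2)1 5/6 satisfied · (4,3)1 3/6 satisfied · (4,4)2 5/7 satisfied · (4,5)2 6/6 satisfied · (4,6)2 4/4 satisfied
Row 5: (5,2)1 6/6 satisfied · (5,3)1 5/7 satisfied · (5,4)2 4/7 satisfied · (5,5)2 6/6 satisfied
Row 6: (6,2)1 3/3 satisfied · (6,3)1 3/5 satisfied · (6,5)2 6/6 satisfied · (6,6)2 4/4 satisfied
Row 7: (7,4)2 2/3 satisfied · (7,5)2 4/4 satisfied · (7,6)2 3/3 satisfied
All meet the threshold, so the configuration is stable.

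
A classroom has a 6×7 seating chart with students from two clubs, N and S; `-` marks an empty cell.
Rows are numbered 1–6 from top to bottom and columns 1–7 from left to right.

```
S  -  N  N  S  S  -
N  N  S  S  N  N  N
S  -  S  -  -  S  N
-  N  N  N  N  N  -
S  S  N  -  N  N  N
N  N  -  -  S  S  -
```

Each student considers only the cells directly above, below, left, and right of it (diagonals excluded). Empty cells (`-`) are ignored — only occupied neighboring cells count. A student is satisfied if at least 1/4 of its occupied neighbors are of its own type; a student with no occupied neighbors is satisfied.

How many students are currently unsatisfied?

3

Row 1: (1,1)S 0/1 not · (1,3)N 1/2 satisfied · (1,4)N 1/3 satisfied · (1,5)S 1/3 satisfied · (1,6)S 1/2 satisfied
Row 2: (2,1)N 1/3 satisfied · (2,2)N 1/2 satisfied · (2,3)S 2/4 satisfied · (2,4)S 1/3 satisfied · (2,5)N 1/3 satisfied · (2,6)N 2/4 satisfied · (2,7)N 2/2 satisfied
Row 3: (3,1)S 0/1 not · (3,3)S 1/2 satisfied · (3,6)S 0/3 not · (3,7)N 1/2 satisfied
Row 4: (4,2)N 1/2 satisfied · (4,3)N 3/4 satisfied · (4,4)N 2/2 satisfied · (4,5)N 3/3 satisfied · (4,6)N 2/3 satisfied
Row 5: (5,1)S 1/2 satisfied · (5,2)S 1/4 satisfied · (5,3)N 1/2 satisfied · (5,5)N 2/3 satisfied · (5,6)N 3/4 satisfied · (5,7)N 1/1 satisfied
Row 6: (6,1)N 1/2 satisfied · (6,2)N 1/2 satisfied · (6,5)S 1/2 satisfied · (6,6)S 1/2 satisfied
Unsatisfied: (1,1), (3,1), (3,6) — 3 in total.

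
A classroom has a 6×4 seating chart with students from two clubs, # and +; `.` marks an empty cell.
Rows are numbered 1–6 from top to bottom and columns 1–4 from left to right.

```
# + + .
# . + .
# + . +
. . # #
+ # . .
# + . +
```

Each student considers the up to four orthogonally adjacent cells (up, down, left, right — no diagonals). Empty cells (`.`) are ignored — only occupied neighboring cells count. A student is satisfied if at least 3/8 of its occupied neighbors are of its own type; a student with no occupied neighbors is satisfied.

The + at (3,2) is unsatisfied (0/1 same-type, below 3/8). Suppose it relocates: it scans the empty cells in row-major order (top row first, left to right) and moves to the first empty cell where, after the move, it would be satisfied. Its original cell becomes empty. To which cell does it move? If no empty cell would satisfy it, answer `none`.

(1,4)

Vacating (3,2). Empty cells in order:
  (1,4): 1/1 same-type → satisfied — stop here.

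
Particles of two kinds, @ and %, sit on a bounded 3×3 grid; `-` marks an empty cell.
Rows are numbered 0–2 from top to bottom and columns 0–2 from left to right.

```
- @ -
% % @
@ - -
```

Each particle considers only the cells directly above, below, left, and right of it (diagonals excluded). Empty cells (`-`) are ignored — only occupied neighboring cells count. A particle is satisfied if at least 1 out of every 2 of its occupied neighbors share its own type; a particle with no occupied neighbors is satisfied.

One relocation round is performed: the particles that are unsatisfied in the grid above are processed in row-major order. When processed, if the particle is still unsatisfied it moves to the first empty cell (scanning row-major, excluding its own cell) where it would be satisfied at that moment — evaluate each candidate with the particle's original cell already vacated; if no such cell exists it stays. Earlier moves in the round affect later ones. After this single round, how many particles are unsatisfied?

1

Initially unsatisfied (in order): (0,1), (1,1), (1,2), (2,0).
  (0,1) → (0,2).
  (1,1): now satisfied by earlier moves; stays.
  (1,2): now satisfied by earlier moves; stays.
  (2,0) → (0,1).
Resulting grid:
- @ @
% % @
- - -
Unsatisfied now: (1,1).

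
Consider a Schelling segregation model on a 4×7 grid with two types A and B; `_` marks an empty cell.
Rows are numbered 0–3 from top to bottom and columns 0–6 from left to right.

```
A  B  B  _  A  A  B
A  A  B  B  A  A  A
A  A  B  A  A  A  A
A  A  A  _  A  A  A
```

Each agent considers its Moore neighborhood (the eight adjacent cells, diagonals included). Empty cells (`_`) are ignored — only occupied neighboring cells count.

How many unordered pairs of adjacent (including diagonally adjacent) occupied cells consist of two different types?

19

Scan each occupied cell's neighbors to the right and below (and the two forward diagonals) so each pair is counted once.
Row 0: A(0,0)–B(0,1)≠ A(0,0)–A(1,0)= A(0,0)–A(1,1)= B(0,1)–B(0,2)= B(0,1)–A(1,1)≠ B(0,1)–B(1,2)= B(0,1)–A(1,0)≠ B(0,2)–B(1,2)= B(0,2)–B(1,3)= B(0,2)–A(1,1)≠ A(0,4)–A(0,5)= A(0,4)–A(1,4)= A(0,4)–A(1,5)= A(0,4)–B(1,3)≠ A(0,5)–B(0,6)≠ A(0,5)–A(1,5)= A(0,5)–A(1,6)= A(0,5)–A(1,4)= B(0,6)–A(1,6)≠ B(0,6)–A(1,5)≠  → 8/20 unlike.
Row 1: A(1,0)–A(1,1)= A(1,0)–A(2,0)= A(1,0)–A(2,1)= A(1,1)–B(1,2)≠ A(1,1)–A(2,1)= A(1,1)–B(2,2)≠ A(1,1)–A(2,0)= B(1,2)–B(1,3)= B(1,2)–B(2,2)= B(1,2)–A(2,3)≠ B(1,2)–A(2,1)≠ B(1,3)–A(1,4)≠ B(1,3)–A(2,3)≠ B(1,3)–A(2,4)≠ B(1,3)–B(2,2)= A(1,4)–A(1,5)= A(1,4)–A(2,4)= A(1,4)–A(2,5)= A(1,4)–A(2,3)= A(1,5)–A(1,6)= A(1,5)–A(2,5)= A(1,5)–A(2,6)= A(1,5)–A(2,4)= A(1,6)–A(2,6)= A(1,6)–A(2,5)=  → 7/25 unlike.
Row 2: A(2,0)–A(2,1)= A(2,0)–A(3,0)= A(2,0)–A(3,1)= A(2,1)–B(2,2)≠ A(2,1)–A(3,1)= A(2,1)–A(3,2)= A(2,1)–A(3,0)= B(2,2)–A(2,3)≠ B(2,2)–A(3,2)≠ B(2,2)–A(3,1)≠ A(2,3)–A(2,4)= A(2,3)–A(3,4)= A(2,3)–A(3,2)= A(2,4)–A(2,5)= A(2,4)–A(3,4)= A(2,4)–A(3,5)= A(2,5)–A(2,6)= A(2,5)–A(3,5)= A(2,5)–A(3,6)= A(2,5)–A(3,4)= A(2,6)–A(3,6)= A(2,6)–A(3,5)=  → 4/22 unlike.
Row 3: A(3,0)–A(3,1)= A(3,1)–A(3,2)= A(3,4)–A(3,5)= A(3,5)–A(3,6)=  → 0/4 unlike.
Total adjacent occupied pairs: 71; unlike-type pairs: 19.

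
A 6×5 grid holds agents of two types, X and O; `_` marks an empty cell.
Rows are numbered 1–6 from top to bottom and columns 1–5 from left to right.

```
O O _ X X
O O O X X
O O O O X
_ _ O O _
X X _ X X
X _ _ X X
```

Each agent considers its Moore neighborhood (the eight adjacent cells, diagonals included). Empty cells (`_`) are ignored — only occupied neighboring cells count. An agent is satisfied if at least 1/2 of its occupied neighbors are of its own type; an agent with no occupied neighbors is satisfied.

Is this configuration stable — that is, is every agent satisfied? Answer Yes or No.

Row 1: (1,1)O 3/3 ✓ · (1,2)O 4/4 ✓ · (1,4)X 3/4 ✓ · (1,5)X 3/3 ✓
Row 2: (2,1)O 5/5 ✓ · (2,2)O 7/7 ✓ · (2,3)O 5/7 ✓ · (2,4)X 4/7 ✓ · (2,5)X 4/5 ✓
Row 3: (3,1)O 3/3 ✓ · (3,2)O 6/6 ✓ · (3,3)O 6/7 ✓ · (3,4)O 4/7 ✓ · (3,5)X 2/4 ✓
Row 4: (4,3)O 4/6 ✓ · (4,4)O 3/6 ✓
Row 5: (5,1)X 2/2 ✓ · (5,2)X 2/3 ✓ · (5,4)X 3/5 ✓ · (5,5)X 3/4 ✓
Row 6: (6,1)X 2/2 ✓ · (6,4)X 3/3 ✓ · (6,5)X 3/3 ✓
All meet the threshold, so the configuration is stable.

Yes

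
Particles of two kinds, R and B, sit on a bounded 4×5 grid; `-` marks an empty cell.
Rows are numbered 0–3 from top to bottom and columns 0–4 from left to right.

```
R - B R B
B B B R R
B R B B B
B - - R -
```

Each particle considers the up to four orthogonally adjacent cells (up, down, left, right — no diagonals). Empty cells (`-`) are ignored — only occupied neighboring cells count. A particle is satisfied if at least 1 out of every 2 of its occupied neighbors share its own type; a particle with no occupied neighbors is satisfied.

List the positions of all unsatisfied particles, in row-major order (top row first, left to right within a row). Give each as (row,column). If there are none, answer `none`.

Row 0: (0,0)R 0/1 ✗ · (0,2)B 1/2 ✓ · (0,3)R 1/3 ✗ · (0,4)B 0/2 ✗
Row 1: (1,0)B 2/3 ✓ · (1,1)B 2/3 ✓ · (1,2)B 3/4 ✓ · (1,3)R 2/4 ✓ · (1,4)R 1/3 ✗
Row 2: (2,0)B 2/3 ✓ · (2,1)R 0/3 ✗ · (2,2)B 2/3 ✓ · (2,3)B 2/4 ✓ · (2,4)B 1/2 ✓
Row 3: (3,0)B 1/1 ✓ · (3,3)R 0/1 ✗

(0,0), (0,3), (0,4), (1,4), (2,1), (3,3)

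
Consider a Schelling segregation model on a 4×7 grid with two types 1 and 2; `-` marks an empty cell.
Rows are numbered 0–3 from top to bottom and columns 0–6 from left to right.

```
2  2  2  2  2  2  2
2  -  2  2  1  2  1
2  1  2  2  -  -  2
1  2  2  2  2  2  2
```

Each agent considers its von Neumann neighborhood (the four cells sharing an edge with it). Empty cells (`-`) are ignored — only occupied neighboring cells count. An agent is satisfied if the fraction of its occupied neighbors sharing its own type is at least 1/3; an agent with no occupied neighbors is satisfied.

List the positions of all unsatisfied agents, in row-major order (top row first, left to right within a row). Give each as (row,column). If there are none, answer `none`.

(0,0)2 2/2 ok
(0,1)2 2/2 ok
(0,2)2 3/3 ok
(0,3)2 3/3 ok
(0,4)2 2/3 ok
(0,5)2 3/3 ok
(0,6)2 1/2 ok
(1,0)2 2/2 ok
(1,2)2 3/3 ok
(1,3)2 3/4 ok
(1,4)1 0/3 unhappy
(1,5)2 1/3 ok
(1,6)1 0/3 unhappy
(2,0)2 1/3 ok
(2,1)1 0/3 unhappy
(2,2)2 3/4 ok
(2,3)2 3/3 ok
(2,6)2 1/2 ok
(3,0)1 0/2 unhappy
(3,1)2 1/3 ok
(3,2)2 3/3 ok
(3,3)2 3/3 ok
(3,4)2 2/2 ok
(3,5)2 2/2 ok
(3,6)2 2/2 ok

(1,4), (1,6), (2,1), (3,0)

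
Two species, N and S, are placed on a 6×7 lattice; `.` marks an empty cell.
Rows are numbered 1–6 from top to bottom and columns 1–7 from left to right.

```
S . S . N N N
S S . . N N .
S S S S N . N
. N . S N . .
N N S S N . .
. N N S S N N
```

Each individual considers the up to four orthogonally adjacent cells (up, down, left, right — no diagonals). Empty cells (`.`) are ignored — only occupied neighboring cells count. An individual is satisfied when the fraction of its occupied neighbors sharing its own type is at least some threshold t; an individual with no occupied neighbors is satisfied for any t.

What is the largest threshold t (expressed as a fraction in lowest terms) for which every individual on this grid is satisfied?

1/3

(1,1)S 1/1
(1,3)S — no occupied neighbors
(1,5)N 2/2
(1,6)N 3/3
(1,7)N 1/1
(2,1)S 3/3
(2,2)S 2/2
(2,5)N 3/3
(2,6)N 2/2
(3,1)S 2/2
(3,2)S 3/4
(3,3)S 2/2
(3,4)S 2/3
(3,5)N 2/3
(3,7)N — no occupied neighbors
(4,2)N 1/2
(4,4)S 2/3
(4,5)N 2/3
(5,1)N 1/1
(5,2)N 3/4
(5,3)S 1/3
(5,4)S 3/4
(5,5)N 1/3
(6,2)N 2/2
(6,3)N 1/3
(6,4)S 2/3
(6,5)S 1/3
(6,6)N 1/2
(6,7)N 1/1
The smallest same-type fraction is 1/3 at (5,3), which reduces to 1/3. Any threshold above that leaves this individual unsatisfied.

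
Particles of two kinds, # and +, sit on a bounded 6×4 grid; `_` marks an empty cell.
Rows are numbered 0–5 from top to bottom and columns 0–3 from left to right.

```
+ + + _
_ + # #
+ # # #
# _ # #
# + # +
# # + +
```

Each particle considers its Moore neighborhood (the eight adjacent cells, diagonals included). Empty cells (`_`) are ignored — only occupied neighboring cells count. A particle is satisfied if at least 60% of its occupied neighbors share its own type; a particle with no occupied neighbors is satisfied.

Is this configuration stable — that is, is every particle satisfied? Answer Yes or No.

(0,0)+ 2/2 satisfied
(0,1)+ 3/4 satisfied
(0,2)+ 2/4 not
(1,1)+ 4/7 not
(1,2)# 4/7 not
(1,3)# 3/4 satisfied
(2,0)+ 1/3 not
(2,1)# 4/6 satisfied
(2,2)# 6/7 satisfied
(2,3)# 5/5 satisfied
(3,0)# 2/4 not
(3,2)# 5/7 satisfied
(3,3)# 4/5 satisfied
(4,0)# 3/4 satisfied
(4,1)+ 1/7 not
(4,2)# 3/7 not
(4,3)+ 2/5 not
(5,0)# 2/3 satisfied
(5,1)# 3/5 satisfied
(5,2)+ 3/5 satisfied
(5,3)+ 2/3 satisfied
For instance (0,2) has only 2/4 same-type neighbors, below 3/5.

No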